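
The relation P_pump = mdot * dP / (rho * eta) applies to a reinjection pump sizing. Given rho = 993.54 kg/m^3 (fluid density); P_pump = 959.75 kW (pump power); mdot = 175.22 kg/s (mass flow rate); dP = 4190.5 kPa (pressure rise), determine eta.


eta = mdot * dP / (rho * P_pump)
eta = 175.22 * 4190.5 / (993.54 * 959.75)
eta = 0.77003


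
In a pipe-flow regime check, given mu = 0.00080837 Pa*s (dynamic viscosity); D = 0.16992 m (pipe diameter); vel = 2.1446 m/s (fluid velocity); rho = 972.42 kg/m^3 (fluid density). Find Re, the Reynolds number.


Re = rho * vel * D / mu
Re = 972.42 * 2.1446 * 0.16992 / 0.00080837
Re = 4.3836e+05


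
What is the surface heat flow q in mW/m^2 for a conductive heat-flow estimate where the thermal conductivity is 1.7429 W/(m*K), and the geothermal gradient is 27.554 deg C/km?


q = k * grad / 1000
q = 1.7429 * 27.554 / 1000
q = 0.04802387 W/m^2
Convert: 0.04802387 W/m^2 * 1000.0 = 48.024 mW/m^2
q = 48.024 mW/m^2


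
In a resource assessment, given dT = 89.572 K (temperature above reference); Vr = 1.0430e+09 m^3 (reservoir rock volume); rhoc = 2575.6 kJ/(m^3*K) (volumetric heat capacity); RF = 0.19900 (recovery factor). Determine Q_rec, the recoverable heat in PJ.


Step 1: Q_s = Vr*rhoc*dT/1e12 = 1.0430e+09*2575.6*89.572/1e12 = 240.6218 PJ
Step 2: Q_rec = Q_s * RF = 240.6218 * 0.199 = 47.884 PJ
Q_rec = 47.884 PJ


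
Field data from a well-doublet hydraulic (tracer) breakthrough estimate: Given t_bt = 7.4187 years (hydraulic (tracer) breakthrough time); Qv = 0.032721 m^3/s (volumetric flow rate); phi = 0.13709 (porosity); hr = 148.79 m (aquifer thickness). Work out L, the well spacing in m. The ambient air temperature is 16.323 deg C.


L = sqrt(t_bt*365.25*86400*3*Qv / (pi*hr*phi))
L = sqrt(7.4187*365.25*86400*3*0.032721 / (pi*148.79*0.13709))
L = 598.86 m


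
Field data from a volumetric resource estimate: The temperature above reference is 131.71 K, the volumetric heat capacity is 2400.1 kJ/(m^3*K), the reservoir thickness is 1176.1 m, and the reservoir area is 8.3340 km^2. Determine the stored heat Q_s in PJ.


Step 1: Vr = A*1e6*hr = 8.334*1e6*1176.1 = 9.801617e+09 m^3
Step 2: Q_s = Vr*rhoc*dT/1e12 = 9.801617e+09*2400.1*131.71/1e12 = 3098.5 PJ
Q_s = 3098.5 PJ


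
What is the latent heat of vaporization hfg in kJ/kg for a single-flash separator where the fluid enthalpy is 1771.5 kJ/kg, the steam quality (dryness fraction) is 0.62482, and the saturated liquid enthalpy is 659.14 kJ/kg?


hfg = (h - hf) / x
hfg = (1771.5 - 659.14) / 0.62482
hfg = 1780.3 kJ/kg


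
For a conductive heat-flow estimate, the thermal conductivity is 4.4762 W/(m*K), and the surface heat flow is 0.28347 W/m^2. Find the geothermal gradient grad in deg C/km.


grad = q * 1000 / k
grad = 0.28347 * 1000 / 4.4762
grad = 63.328 deg C/km


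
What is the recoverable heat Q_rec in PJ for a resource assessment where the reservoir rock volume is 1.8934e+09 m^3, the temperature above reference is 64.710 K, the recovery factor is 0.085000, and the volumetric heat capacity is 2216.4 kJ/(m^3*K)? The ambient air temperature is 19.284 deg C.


Step 1: Q_s = Vr*rhoc*dT/1e12 = 1.8934e+09*2216.4*64.71/1e12 = 271.5576 PJ
Step 2: Q_rec = Q_s * RF = 271.5576 * 0.085 = 23.082 PJ
Q_rec = 23.082 PJ


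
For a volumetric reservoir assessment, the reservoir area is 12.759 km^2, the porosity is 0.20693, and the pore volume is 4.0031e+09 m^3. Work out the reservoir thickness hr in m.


hr = Vp / (A * 1e6 * phi)
hr = 4.0031e+09 / (12.759 * 1e6 * 0.20693)
hr = 1516.2 m


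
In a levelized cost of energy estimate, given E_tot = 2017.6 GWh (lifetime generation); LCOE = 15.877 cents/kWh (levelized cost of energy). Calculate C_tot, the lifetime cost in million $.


C_tot = LCOE / 100 * E_tot
C_tot = 15.877 / 100 * 2017.6
C_tot = 320.33 million $


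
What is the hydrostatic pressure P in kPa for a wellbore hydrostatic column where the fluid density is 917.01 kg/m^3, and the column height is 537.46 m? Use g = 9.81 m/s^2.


P = rho * g * h / 1e6
P = 917.01 * 9.81 * 537.46 / 1e6
P = 4.834919 MPa
Convert: 4.834919 MPa * 1000.0 = 4834.9 kPa
P = 4834.9 kPa


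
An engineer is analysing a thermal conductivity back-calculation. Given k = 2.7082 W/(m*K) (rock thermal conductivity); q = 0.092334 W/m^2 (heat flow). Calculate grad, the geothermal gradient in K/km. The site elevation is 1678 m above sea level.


grad = q / k * 1000
grad = 0.092334 / 2.7082 * 1000
grad = 34.09423 deg C/km
Convert: 34.09423 deg C/km * 1.0 = 34.094 K/km
grad = 34.094 K/km


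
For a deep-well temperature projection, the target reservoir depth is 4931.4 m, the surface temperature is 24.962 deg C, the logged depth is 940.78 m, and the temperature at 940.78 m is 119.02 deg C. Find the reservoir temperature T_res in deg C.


Step 1: grad = (T_d1 - T_surf)/d1 * 1000 = (119.02 - 24.962)/940.78 * 1000 = 99.97874 deg C/km
Step 2: T_res = T_surf + grad*d2/1000 = 24.962 + 99.97874*4931.4/1000 = 518.00 deg C
T_res = 518.00 deg C


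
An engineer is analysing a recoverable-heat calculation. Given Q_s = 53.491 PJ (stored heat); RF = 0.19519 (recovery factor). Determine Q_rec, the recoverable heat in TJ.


Q_rec = Q_s * RF
Q_rec = 53.491 * 0.19519
Q_rec = 10.44091 PJ
Convert: 10.44091 PJ * 1000.0 = 10441 TJ
Q_rec = 10441 TJ


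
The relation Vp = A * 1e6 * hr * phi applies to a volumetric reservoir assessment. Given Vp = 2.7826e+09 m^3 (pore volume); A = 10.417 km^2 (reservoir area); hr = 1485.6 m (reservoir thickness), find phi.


phi = Vp / (A * 1e6 * hr)
phi = 2.7826e+09 / (10.417 * 1e6 * 1485.6)
phi = 0.17981


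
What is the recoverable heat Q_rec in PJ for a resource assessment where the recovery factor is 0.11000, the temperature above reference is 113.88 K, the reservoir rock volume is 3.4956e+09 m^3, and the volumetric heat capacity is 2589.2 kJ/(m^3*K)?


Step 1: Q_s = Vr*rhoc*dT/1e12 = 3.4956e+09*2589.2*113.88/1e12 = 1030.706 PJ
Step 2: Q_rec = Q_s * RF = 1030.706 * 0.11 = 113.38 PJ
Q_rec = 113.38 PJ


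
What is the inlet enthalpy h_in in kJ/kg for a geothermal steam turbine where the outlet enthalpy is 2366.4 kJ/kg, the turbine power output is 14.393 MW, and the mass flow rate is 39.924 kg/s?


h_in = h_out + P * 1000 / mdot
h_in = 2366.4 + 14.393 * 1000 / 39.924
h_in = 2726.9 kJ/kg


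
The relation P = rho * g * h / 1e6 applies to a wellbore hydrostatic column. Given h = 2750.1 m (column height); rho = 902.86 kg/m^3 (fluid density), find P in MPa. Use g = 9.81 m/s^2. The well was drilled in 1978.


P = rho * g * h / 1e6
P = 902.86 * 9.81 * 2750.1 / 1e6
P = 24.358 MPa


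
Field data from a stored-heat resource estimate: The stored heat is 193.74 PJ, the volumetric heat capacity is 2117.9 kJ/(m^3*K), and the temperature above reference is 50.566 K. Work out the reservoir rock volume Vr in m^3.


Vr = Q_s * 1e12 / (rhoc * dT)
Vr = 193.74 * 1e12 / (2117.9 * 50.566)
Vr = 1.8091e+09 m^3


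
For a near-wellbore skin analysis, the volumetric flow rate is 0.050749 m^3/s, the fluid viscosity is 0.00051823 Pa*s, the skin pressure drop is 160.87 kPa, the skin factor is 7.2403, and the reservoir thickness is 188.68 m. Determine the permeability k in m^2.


k = S*q*mu / (2*pi*dP_s*1000*hr)
k = 7.2403*0.050749*0.00051823 / (2*pi*160.87*1000*188.68)
k = 9.9845e-13 m^2


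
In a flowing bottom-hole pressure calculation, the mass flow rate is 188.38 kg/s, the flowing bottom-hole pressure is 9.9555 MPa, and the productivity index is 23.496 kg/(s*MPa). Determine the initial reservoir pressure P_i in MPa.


P_i = P_wf + mdot / PI
P_i = 9.9555 + 188.38 / 23.496
P_i = 17.973 MPa


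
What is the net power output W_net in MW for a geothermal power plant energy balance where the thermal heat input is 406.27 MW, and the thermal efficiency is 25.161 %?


W_net = eta / 100 * Q_in
W_net = 25.161 / 100 * 406.27
W_net = 102.22 MW


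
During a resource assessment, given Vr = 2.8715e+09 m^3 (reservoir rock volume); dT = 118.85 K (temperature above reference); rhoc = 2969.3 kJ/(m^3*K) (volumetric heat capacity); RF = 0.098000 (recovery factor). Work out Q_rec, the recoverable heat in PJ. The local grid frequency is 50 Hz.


Step 1: Q_s = Vr*rhoc*dT/1e12 = 2.8715e+09*2969.3*118.85/1e12 = 1013.356 PJ
Step 2: Q_rec = Q_s * RF = 1013.356 * 0.098 = 99.309 PJ
Q_rec = 99.309 PJ


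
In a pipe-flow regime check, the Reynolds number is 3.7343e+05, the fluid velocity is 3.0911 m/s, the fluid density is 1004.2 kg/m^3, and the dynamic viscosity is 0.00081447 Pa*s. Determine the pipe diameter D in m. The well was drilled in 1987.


D = Re * mu / (rho * vel)
D = 3.7343e+05 * 0.00081447 / (1004.2 * 3.0911)
D = 0.097983 m


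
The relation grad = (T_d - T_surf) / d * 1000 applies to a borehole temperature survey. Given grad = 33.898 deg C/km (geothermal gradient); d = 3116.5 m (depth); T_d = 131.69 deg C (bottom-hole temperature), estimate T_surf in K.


T_surf = T_d - grad * d / 1000
T_surf = 131.69 - 33.898 * 3116.5 / 1000
T_surf = 26.04688 deg C
Convert to K: 26.04688 + 273.15 = 299.20 K
T_surf = 299.20 K


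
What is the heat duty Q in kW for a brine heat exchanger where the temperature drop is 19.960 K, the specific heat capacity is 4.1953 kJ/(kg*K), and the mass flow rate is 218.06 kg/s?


Q = mdot * cp * dT / 1000
Q = 218.06 * 4.1953 * 19.960 / 1000
Q = 18.25995 MW
Convert: 18.25995 MW * 1000.0 = 18260 kW
Q = 18260 kW


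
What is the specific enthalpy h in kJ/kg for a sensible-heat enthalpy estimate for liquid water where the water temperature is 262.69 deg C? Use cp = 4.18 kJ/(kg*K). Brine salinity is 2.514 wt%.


h = cp * T
h = 4.18 * 262.69
h = 1098.0 kJ/kg


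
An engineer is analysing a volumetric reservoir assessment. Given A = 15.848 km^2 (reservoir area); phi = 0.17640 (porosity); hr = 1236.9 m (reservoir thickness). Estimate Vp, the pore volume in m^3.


Vp = A * 1e6 * hr * phi
Vp = 15.848 * 1e6 * 1236.9 * 0.17640
Vp = 3.4579e+09 m^3


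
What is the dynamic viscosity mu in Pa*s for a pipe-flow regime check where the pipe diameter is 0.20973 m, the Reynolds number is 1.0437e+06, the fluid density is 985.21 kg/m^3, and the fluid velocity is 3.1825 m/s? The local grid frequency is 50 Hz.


mu = rho * vel * D / Re
mu = 985.21 * 3.1825 * 0.20973 / 1.0437e+06
mu = 0.00063006 Pa*s


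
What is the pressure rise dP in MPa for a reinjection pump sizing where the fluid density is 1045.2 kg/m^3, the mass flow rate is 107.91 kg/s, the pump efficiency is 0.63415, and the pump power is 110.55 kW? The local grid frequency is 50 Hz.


dP = P_pump * rho * eta / mdot
dP = 110.55 * 1045.2 * 0.63415 / 107.91
dP = 679.0292 kPa
Convert: 679.0292 kPa * 0.001 = 0.67903 MPa
dP = 0.67903 MPa


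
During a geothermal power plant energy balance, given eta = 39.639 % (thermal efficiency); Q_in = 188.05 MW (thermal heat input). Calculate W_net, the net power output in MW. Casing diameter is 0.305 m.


W_net = eta / 100 * Q_in
W_net = 39.639 / 100 * 188.05
W_net = 74.541 MW


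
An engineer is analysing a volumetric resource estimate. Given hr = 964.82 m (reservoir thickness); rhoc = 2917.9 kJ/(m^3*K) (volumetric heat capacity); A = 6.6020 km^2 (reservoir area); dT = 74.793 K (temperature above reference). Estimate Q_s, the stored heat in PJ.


Step 1: Vr = A*1e6*hr = 6.602*1e6*964.82 = 6.369742e+09 m^3
Step 2: Q_s = Vr*rhoc*dT/1e12 = 6.369742e+09*2917.9*74.793/1e12 = 1390.1 PJ
Q_s = 1390.1 PJ


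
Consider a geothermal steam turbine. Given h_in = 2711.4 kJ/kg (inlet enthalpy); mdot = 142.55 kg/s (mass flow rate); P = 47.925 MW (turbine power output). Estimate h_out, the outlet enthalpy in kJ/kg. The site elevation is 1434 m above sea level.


h_out = h_in - P * 1000 / mdot
h_out = 2711.4 - 47.925 * 1000 / 142.55
h_out = 2375.2 kJ/kg


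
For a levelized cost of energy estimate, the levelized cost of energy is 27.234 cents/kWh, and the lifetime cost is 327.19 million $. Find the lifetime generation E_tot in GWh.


E_tot = C_tot / LCOE * 100
E_tot = 327.19 / 27.234 * 100
E_tot = 1201.4 GWh


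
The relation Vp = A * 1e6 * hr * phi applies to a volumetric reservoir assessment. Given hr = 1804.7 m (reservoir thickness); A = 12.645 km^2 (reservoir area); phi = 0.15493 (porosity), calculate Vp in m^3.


Vp = A * 1e6 * hr * phi
Vp = 12.645 * 1e6 * 1804.7 * 0.15493
Vp = 3.5356e+09 m^3


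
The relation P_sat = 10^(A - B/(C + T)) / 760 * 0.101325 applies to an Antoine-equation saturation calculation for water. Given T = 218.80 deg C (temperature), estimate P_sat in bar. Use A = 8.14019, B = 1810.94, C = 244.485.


P_sat = 10^(A - B/(C + T)) / 760 * 0.101325
P_sat = 10^(8.14019 - 1810.94/(244.485 + 218.80)) / 760 * 0.101325
P_sat = 2.270815 MPa
Convert: 2.270815 MPa * 10.0 = 22.708 bar
P_sat = 22.708 bar


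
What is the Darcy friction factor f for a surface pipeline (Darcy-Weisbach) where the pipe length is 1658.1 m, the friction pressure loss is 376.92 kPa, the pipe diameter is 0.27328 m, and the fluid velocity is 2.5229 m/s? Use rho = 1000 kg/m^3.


f = dP*1000 / ((L/D)*(rho*vel^2/2))
f = 376.92*1000 / ((1658.1/0.27328)*(1000*2.5229^2/2))
f = 0.019520


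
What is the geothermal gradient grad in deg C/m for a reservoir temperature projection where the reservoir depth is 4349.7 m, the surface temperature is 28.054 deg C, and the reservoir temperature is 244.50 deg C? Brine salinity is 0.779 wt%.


grad = (T_res - T_surf) / d * 1000
grad = (244.50 - 28.054) / 4349.7 * 1000
grad = 49.76113 deg C/km
Convert: 49.76113 deg C/km * 0.001 = 0.049761 deg C/m
grad = 0.049761 deg C/m


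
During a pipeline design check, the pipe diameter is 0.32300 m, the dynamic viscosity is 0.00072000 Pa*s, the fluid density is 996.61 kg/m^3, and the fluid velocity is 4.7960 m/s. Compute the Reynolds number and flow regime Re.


Step 1: Re = rho*vel*D/mu = 996.61*4.796*0.323/0.00072 = 2.1442e+06
Step 2: Re = 2.1442e+06 > 4000, so flow is turbulent.
Re = 2.1442e+06 (turbulent)


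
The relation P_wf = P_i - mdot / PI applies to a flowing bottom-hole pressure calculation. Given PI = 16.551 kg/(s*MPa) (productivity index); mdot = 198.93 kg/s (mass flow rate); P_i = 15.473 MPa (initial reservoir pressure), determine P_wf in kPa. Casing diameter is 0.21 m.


P_wf = P_i - mdot / PI
P_wf = 15.473 - 198.93 / 16.551
P_wf = 3.453787 MPa
Convert: 3.453787 MPa * 1000.0 = 3453.8 kPa
P_wf = 3453.8 kPa


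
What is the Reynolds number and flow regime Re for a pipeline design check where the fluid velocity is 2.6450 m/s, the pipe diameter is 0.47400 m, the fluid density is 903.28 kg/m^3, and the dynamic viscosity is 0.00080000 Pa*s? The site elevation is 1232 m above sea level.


Step 1: Re = rho*vel*D/mu = 903.28*2.645*0.474/0.0008 = 1.4156e+06
Step 2: Re = 1.4156e+06 > 4000, so flow is turbulent.
Re = 1.4156e+06 (turbulent)


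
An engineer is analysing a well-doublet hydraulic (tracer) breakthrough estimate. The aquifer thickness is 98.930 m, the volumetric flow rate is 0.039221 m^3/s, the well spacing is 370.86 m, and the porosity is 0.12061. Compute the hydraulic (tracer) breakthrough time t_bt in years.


t_bt = pi * hr * phi * L^2 / (3 * Qv) / (365.25*86400)
t_bt = pi * 98.930 * 0.12061 * 370.86^2 / (3 * 0.039221) / (365.25*86400)
t_bt = 1.3885 years


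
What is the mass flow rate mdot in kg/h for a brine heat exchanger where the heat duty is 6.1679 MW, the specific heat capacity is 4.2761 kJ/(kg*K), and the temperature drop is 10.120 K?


mdot = Q * 1000 / (cp * dT)
mdot = 6.1679 * 1000 / (4.2761 * 10.120)
mdot = 142.5309 kg/s
Convert: 142.5309 kg/s * 3600.0 = 5.1311e+05 kg/h
mdot = 5.1311e+05 kg/h


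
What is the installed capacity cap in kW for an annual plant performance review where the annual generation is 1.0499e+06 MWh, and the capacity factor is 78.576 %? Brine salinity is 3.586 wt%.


cap = E_a / (CF/100 * 8760)
cap = 1.0499e+06 / (78.576/100 * 8760)
cap = 152.5295 MW
Convert: 152.5295 MW * 1000.0 = 1.5253e+05 kW
cap = 1.5253e+05 kW


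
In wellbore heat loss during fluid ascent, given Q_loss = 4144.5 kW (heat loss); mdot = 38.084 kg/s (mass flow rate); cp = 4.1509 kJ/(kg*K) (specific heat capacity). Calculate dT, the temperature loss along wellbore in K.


dT = Q_loss / (mdot * cp)
dT = 4144.5 / (38.084 * 4.1509)
dT = 26.217 K


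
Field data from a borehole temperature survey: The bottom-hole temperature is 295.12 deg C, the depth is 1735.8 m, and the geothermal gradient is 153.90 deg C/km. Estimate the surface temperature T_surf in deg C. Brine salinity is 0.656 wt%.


T_surf = T_d - grad * d / 1000
T_surf = 295.12 - 153.90 * 1735.8 / 1000
T_surf = 27.980 deg C


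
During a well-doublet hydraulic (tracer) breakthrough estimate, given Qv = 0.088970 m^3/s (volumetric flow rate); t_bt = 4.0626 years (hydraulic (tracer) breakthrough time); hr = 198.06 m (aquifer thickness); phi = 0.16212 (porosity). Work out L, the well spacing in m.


L = sqrt(t_bt*365.25*86400*3*Qv / (pi*hr*phi))
L = sqrt(4.0626*365.25*86400*3*0.088970 / (pi*198.06*0.16212))
L = 582.43 m


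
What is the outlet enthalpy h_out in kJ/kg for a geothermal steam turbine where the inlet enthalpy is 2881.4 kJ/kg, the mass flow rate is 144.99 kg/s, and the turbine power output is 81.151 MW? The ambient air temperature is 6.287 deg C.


h_out = h_in - P * 1000 / mdot
h_out = 2881.4 - 81.151 * 1000 / 144.99
h_out = 2321.7 kJ/kg


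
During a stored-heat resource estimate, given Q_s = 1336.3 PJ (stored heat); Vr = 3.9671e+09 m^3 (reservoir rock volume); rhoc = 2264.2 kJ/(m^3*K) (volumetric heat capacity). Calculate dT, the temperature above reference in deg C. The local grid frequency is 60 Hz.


dT = Q_s * 1e12 / (Vr * rhoc)
dT = 1336.3 * 1e12 / (3.9671e+09 * 2264.2)
dT = 148.7702 K
Convert (temperature difference, 1 K = 1 deg C): 148.7702 K = 148.7702 deg C
dT = 148.77 deg C


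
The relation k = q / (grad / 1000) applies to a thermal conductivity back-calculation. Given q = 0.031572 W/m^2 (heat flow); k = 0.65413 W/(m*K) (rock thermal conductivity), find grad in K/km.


grad = q / k * 1000
grad = 0.031572 / 0.65413 * 1000
grad = 48.26564 deg C/km
Convert: 48.26564 deg C/km * 1.0 = 48.266 K/km
grad = 48.266 K/km


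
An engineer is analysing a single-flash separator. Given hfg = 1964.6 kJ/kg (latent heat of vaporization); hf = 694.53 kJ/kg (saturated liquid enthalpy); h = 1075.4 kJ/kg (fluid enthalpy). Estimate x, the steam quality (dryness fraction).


x = (h - hf) / hfg
x = (1075.4 - 694.53) / 1964.6
x = 0.19387


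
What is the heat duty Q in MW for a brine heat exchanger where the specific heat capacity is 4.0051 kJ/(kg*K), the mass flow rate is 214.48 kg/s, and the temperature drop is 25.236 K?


Q = mdot * cp * dT / 1000
Q = 214.48 * 4.0051 * 25.236 / 1000
Q = 21.678 MW


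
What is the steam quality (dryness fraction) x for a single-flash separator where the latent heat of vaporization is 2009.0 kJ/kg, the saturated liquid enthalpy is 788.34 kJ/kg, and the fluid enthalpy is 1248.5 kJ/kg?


x = (h - hf) / hfg
x = (1248.5 - 788.34) / 2009.0
x = 0.22905


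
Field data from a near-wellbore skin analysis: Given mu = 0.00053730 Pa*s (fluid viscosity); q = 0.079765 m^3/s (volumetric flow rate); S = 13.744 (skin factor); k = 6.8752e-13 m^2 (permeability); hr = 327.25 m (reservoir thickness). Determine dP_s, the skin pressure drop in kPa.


dP_s = S * q * mu / (2*pi*k*hr) / 1000
dP_s = 13.744 * 0.079765 * 0.00053730 / (2*pi*6.8752e-13*327.25) / 1000
dP_s = 416.68 kPa


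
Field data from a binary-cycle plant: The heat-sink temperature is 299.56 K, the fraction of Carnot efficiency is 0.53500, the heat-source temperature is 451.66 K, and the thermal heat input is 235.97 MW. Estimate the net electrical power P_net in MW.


Step 1: eta = (1 - Tc/Th)*f = (1 - 299.56/451.66)*0.535 = 0.1801654
Step 2: P_net = eta * Q_in = 0.1801654 * 235.97 = 42.514 MW
P_net = 42.514 MW


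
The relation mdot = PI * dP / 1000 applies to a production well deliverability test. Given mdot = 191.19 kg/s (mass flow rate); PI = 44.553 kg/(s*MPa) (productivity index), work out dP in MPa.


dP = mdot * 1000 / PI
dP = 191.19 * 1000 / 44.553
dP = 4291.294 kPa
Convert: 4291.294 kPa * 0.001 = 4.2913 MPa
dP = 4.2913 MPa


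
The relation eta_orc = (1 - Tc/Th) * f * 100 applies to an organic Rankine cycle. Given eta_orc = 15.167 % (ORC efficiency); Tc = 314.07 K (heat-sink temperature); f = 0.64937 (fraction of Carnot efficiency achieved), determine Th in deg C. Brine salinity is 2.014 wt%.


Th = Tc / (1 - (eta_orc/100)/f)
Th = 314.07 / (1 - (15.167/100)/0.64937)
Th = 409.7803 K
Convert to deg C: 409.7803 - 273.15 = 136.63 deg C
Th = 136.63 deg C


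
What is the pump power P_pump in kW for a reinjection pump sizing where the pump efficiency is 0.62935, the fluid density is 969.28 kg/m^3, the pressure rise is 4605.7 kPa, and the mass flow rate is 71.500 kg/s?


P_pump = mdot * dP / (rho * eta)
P_pump = 71.500 * 4605.7 / (969.28 * 0.62935)
P_pump = 539.83 kW


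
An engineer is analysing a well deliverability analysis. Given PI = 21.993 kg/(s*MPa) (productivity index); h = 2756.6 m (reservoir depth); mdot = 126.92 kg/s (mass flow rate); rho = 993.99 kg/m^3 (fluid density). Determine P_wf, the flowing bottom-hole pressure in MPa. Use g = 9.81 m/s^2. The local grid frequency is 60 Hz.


Step 1: P_i = rho*g*h/1e6 = 993.99*9.81*2756.6/1e6 = 26.87972 MPa
Step 2: P_wf = P_i - mdot/PI = 26.87972 - 126.92/21.993 = 21.109 MPa
P_wf = 21.109 MPa


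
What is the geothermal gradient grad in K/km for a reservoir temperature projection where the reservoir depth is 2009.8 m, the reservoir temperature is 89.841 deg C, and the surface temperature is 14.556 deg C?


grad = (T_res - T_surf) / d * 1000
grad = (89.841 - 14.556) / 2009.8 * 1000
grad = 37.45895 deg C/km
Convert: 37.45895 deg C/km * 1.0 = 37.459 K/km
grad = 37.459 K/km


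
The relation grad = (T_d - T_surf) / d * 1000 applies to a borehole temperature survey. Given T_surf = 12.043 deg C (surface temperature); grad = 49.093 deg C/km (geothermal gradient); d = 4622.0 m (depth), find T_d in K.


T_d = T_surf + grad * d / 1000
T_d = 12.043 + 49.093 * 4622.0 / 1000
T_d = 238.9508 deg C
Convert to K: 238.9508 + 273.15 = 512.10 K
T_d = 512.10 K


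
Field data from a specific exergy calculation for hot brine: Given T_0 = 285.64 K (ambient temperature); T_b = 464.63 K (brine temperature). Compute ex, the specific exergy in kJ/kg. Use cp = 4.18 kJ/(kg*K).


ex = cp * ((T_b - T_0) - T_0 * ln(T_b/T_0))
ex = 4.18 * ((464.63 - 285.64) - 285.64 * ln(464.63/285.64))
ex = 167.30 kJ/kg


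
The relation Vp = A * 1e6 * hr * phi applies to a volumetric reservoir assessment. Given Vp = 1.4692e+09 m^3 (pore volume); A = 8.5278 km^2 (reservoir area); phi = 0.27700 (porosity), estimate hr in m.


hr = Vp / (A * 1e6 * phi)
hr = 1.4692e+09 / (8.5278 * 1e6 * 0.27700)
hr = 621.96 m


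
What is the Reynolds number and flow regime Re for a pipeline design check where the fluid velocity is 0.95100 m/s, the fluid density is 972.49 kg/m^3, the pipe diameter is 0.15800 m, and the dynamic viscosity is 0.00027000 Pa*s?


Step 1: Re = rho*vel*D/mu = 972.49*0.951*0.158/0.00027 = 5.4120e+05
Step 2: Re = 5.4120e+05 > 4000, so flow is turbulent.
Re = 5.4120e+05 (turbulent)


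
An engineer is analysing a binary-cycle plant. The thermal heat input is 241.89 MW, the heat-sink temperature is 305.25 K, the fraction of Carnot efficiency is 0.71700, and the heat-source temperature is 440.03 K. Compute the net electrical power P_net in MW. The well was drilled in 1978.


Step 1: eta = (1 - Tc/Th)*f = (1 - 305.25/440.03)*0.717 = 0.2196152
Step 2: P_net = eta * Q_in = 0.2196152 * 241.89 = 53.123 MW
P_net = 53.123 MW


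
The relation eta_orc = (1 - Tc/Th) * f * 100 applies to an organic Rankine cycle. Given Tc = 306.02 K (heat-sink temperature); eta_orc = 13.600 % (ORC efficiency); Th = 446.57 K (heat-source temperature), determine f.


f = (eta_orc/100) / (1 - Tc/Th)
f = (13.600/100) / (1 - 306.02/446.57)
f = 0.43211


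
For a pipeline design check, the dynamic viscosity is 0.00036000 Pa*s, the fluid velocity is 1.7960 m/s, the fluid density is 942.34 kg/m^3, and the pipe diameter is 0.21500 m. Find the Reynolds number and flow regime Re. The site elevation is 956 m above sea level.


Step 1: Re = rho*vel*D/mu = 942.34*1.796*0.215/0.00036 = 1.0108e+06
Step 2: Re = 1.0108e+06 > 4000, so flow is turbulent.
Re = 1.0108e+06 (turbulent)


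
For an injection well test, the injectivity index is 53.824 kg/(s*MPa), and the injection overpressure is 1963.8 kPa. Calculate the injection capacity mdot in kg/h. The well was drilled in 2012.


mdot = II * dP / 1000
mdot = 53.824 * 1963.8 / 1000
mdot = 105.6996 kg/s
Convert: 105.6996 kg/s * 3600.0 = 3.8052e+05 kg/h
mdot = 3.8052e+05 kg/h


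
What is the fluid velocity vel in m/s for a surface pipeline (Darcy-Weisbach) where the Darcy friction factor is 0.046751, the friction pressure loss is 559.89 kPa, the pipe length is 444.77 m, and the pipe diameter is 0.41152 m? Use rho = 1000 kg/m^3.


vel = sqrt(dP*1000*2*D / (f*L*rho))
vel = sqrt(559.89*1000*2*0.41152 / (0.046751*444.77*1000))
vel = 4.7076 m/s


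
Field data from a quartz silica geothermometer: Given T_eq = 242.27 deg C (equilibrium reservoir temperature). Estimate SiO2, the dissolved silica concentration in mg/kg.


SiO2 = 10^(5.19 - 1309/(T_eq + 273.15))
SiO2 = 10^(5.19 - 1309/(242.27 + 273.15))
SiO2 = 447.02 mg/kg


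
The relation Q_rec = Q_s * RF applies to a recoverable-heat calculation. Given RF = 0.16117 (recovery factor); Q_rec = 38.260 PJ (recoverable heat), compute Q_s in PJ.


Q_s = Q_rec / RF
Q_s = 38.260 / 0.16117
Q_s = 237.39 PJ


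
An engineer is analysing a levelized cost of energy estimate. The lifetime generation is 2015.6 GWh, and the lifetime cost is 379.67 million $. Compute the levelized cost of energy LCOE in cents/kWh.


LCOE = C_tot / E_tot * 100
LCOE = 379.67 / 2015.6 * 100
LCOE = 18.837 cents/kWh


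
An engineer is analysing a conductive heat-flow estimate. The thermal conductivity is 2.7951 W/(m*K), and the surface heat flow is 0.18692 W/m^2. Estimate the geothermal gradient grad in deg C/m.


grad = q * 1000 / k
grad = 0.18692 * 1000 / 2.7951
grad = 66.87417 deg C/km
Convert: 66.87417 deg C/km * 0.001 = 0.066874 deg C/m
grad = 0.066874 deg C/m


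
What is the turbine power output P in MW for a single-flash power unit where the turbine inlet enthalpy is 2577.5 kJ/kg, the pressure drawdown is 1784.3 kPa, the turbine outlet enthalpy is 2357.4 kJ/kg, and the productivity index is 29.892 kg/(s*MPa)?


Step 1: mdot = PI * dP / 1000 = 29.892 * 1784.3 / 1000 = 53.33630 kg/s
Step 2: P = mdot*(h_in - h_out)/1000 = 53.33630*(2577.5 - 2357.4)/1000 = 11.739 MW
P = 11.739 MW


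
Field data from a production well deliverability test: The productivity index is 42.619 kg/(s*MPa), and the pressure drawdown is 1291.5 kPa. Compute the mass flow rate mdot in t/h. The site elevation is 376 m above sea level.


mdot = PI * dP / 1000
mdot = 42.619 * 1291.5 / 1000
mdot = 55.04244 kg/s
Convert: 55.04244 kg/s * 3.6 = 198.15 t/h
mdot = 198.15 t/h


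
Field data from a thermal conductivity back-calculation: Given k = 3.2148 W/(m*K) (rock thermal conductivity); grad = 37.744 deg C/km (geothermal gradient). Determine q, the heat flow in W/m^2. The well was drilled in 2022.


q = k * grad / 1000
q = 3.2148 * 37.744 / 1000
q = 0.12134 W/m^2


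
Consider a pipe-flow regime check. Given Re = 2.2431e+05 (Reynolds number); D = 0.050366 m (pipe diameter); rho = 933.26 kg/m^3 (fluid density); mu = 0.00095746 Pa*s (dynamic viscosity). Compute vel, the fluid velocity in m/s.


vel = Re * mu / (rho * D)
vel = 2.2431e+05 * 0.00095746 / (933.26 * 0.050366)
vel = 4.5691 m/s


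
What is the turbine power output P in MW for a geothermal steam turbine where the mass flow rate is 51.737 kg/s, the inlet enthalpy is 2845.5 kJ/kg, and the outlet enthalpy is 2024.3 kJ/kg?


P = mdot * (h_in - h_out) / 1000
P = 51.737 * (2845.5 - 2024.3) / 1000
P = 42.486 MW


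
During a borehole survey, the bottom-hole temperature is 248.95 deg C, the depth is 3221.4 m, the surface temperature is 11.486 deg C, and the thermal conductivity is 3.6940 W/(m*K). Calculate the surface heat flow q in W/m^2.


Step 1: grad = (T_d - T_surf)/d * 1000 = (248.95 - 11.486)/3221.4 * 1000 = 73.71453 deg C/km
Step 2: q = k * grad / 1000 = 3.694 * 73.71453 / 1000 = 0.27230 W/m^2
q = 0.27230 W/m^2


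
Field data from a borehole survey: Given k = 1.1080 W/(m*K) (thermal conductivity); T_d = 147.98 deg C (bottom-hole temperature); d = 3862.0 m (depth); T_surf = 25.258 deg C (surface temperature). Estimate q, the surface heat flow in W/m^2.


Step 1: grad = (T_d - T_surf)/d * 1000 = (147.98 - 25.258)/3862.0 * 1000 = 31.77680 deg C/km
Step 2: q = k * grad / 1000 = 1.108 * 31.77680 / 1000 = 0.035209 W/m^2
q = 0.035209 W/m^2


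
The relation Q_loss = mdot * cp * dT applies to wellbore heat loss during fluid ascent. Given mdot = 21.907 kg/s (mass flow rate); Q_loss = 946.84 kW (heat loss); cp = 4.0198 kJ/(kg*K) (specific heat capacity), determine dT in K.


dT = Q_loss / (mdot * cp)
dT = 946.84 / (21.907 * 4.0198)
dT = 10.752 K


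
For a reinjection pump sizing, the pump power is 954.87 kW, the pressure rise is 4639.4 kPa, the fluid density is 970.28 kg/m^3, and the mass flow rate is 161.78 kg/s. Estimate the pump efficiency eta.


eta = mdot * dP / (rho * P_pump)
eta = 161.78 * 4639.4 / (970.28 * 954.87)
eta = 0.81011


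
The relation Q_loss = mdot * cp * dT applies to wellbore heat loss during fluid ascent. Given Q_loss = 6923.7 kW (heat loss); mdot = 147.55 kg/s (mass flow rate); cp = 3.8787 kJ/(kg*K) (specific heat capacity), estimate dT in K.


dT = Q_loss / (mdot * cp)
dT = 6923.7 / (147.55 * 3.8787)
dT = 12.098 K


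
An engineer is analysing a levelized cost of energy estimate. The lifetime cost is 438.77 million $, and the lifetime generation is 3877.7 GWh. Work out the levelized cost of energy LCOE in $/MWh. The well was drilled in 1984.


LCOE = C_tot / E_tot * 100
LCOE = 438.77 / 3877.7 * 100
LCOE = 11.31521 cents/kWh
Convert: 11.31521 cents/kWh * 10.0 = 113.15 $/MWh
LCOE = 113.15 $/MWh


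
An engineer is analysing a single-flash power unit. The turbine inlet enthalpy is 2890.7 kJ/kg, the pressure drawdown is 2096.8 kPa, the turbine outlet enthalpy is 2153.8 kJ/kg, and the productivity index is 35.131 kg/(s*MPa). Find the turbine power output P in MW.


Step 1: mdot = PI * dP / 1000 = 35.131 * 2096.8 / 1000 = 73.66268 kg/s
Step 2: P = mdot*(h_in - h_out)/1000 = 73.66268*(2890.7 - 2153.8)/1000 = 54.282 MW
P = 54.282 MW


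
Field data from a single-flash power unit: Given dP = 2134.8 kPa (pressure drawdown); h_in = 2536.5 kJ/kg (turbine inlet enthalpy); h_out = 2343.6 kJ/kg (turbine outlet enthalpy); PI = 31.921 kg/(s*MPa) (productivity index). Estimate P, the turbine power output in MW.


Step 1: mdot = PI * dP / 1000 = 31.921 * 2134.8 / 1000 = 68.14495 kg/s
Step 2: P = mdot*(h_in - h_out)/1000 = 68.14495*(2536.5 - 2343.6)/1000 = 13.145 MW
P = 13.145 MW


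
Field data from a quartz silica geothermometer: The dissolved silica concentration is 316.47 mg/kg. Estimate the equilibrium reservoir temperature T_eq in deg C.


T_eq = 1309 / (5.19 - log10(SiO2)) - 273.15
T_eq = 1309 / (5.19 - log10(316.47)) - 273.15
T_eq = 213.53 deg C


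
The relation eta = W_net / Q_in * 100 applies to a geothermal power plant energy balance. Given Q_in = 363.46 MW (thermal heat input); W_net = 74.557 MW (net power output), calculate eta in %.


eta = W_net / Q_in * 100
eta = 74.557 / 363.46 * 100
eta = 20.513 %


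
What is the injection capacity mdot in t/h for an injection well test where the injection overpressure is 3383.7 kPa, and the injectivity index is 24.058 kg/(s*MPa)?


mdot = II * dP / 1000
mdot = 24.058 * 3383.7 / 1000
mdot = 81.40505 kg/s
Convert: 81.40505 kg/s * 3.6 = 293.06 t/h
mdot = 293.06 t/h


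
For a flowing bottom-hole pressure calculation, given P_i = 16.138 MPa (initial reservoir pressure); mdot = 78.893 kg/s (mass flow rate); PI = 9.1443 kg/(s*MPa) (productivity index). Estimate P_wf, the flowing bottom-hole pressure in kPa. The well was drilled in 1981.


P_wf = P_i - mdot / PI
P_wf = 16.138 - 78.893 / 9.1443
P_wf = 7.510440 MPa
Convert: 7.510440 MPa * 1000.0 = 7510.4 kPa
P_wf = 7510.4 kPa


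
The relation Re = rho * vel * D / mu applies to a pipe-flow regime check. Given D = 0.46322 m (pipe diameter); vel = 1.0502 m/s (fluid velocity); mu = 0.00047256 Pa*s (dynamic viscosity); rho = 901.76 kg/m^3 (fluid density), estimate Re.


Re = rho * vel * D / mu
Re = 901.76 * 1.0502 * 0.46322 / 0.00047256
Re = 9.2831e+05


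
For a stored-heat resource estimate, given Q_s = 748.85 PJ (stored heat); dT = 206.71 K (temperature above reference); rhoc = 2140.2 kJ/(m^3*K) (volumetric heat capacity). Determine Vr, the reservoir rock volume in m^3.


Vr = Q_s * 1e12 / (rhoc * dT)
Vr = 748.85 * 1e12 / (2140.2 * 206.71)
Vr = 1.6927e+09 m^3


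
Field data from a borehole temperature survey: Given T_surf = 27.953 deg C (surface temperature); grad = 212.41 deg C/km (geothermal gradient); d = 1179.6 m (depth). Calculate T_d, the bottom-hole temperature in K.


T_d = T_surf + grad * d / 1000
T_d = 27.953 + 212.41 * 1179.6 / 1000
T_d = 278.5118 deg C
Convert to K: 278.5118 + 273.15 = 551.66 K
T_d = 551.66 K


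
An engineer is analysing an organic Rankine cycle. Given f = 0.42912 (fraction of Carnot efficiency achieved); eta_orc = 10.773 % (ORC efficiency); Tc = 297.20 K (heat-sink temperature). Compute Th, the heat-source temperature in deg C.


Th = Tc / (1 - (eta_orc/100)/f)
Th = 297.20 / (1 - (10.773/100)/0.42912)
Th = 396.8215 K
Convert to deg C: 396.8215 - 273.15 = 123.67 deg C
Th = 123.67 deg C


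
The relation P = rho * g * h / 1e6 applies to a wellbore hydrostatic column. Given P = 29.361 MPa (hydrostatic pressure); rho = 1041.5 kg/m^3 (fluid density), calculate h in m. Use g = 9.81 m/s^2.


h = P * 1e6 / (g * rho)
h = 29.361 * 1e6 / (9.81 * 1041.5)
h = 2873.7 m


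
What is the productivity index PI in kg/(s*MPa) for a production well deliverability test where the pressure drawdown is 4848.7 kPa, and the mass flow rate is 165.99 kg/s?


PI = mdot * 1000 / dP
PI = 165.99 * 1000 / 4848.7
PI = 34.234 kg/(s*MPa)


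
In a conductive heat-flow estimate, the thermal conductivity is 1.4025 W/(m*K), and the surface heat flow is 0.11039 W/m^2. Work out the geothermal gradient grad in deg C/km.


grad = q * 1000 / k
grad = 0.11039 * 1000 / 1.4025
grad = 78.709 deg C/km


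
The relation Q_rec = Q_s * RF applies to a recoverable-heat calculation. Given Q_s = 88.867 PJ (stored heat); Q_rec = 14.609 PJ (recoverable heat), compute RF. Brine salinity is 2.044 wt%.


RF = Q_rec / Q_s
RF = 14.609 / 88.867
RF = 0.16439


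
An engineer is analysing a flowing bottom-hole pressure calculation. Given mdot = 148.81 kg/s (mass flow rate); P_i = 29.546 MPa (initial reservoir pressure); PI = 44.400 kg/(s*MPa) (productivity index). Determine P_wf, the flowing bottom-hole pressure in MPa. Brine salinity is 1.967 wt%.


P_wf = P_i - mdot / PI
P_wf = 29.546 - 148.81 / 44.400
P_wf = 26.194 MPa


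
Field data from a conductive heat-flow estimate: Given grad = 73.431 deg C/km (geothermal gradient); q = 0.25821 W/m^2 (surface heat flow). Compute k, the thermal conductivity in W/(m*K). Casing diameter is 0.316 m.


k = q * 1000 / grad
k = 0.25821 * 1000 / 73.431
k = 3.5164 W/(m*K)


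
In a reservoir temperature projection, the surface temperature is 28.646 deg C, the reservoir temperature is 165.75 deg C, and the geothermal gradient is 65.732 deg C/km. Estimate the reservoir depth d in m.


d = (T_res - T_surf) / grad * 1000
d = (165.75 - 28.646) / 65.732 * 1000
d = 2085.8 m


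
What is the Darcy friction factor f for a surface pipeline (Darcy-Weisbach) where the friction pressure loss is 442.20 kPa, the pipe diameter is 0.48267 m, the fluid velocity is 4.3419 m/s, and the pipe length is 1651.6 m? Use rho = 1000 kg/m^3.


f = dP*1000 / ((L/D)*(rho*vel^2/2))
f = 442.20*1000 / ((1651.6/0.48267)*(1000*4.3419^2/2))
f = 0.013710


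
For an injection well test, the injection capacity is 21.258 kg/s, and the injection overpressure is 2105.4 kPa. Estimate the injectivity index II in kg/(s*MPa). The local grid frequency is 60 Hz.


II = mdot * 1000 / dP
II = 21.258 * 1000 / 2105.4
II = 10.097 kg/(s*MPa)


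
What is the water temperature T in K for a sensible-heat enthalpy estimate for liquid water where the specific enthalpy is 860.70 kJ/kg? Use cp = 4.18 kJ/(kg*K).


T = h / cp
T = 860.70 / 4.18
T = 205.9091 deg C
Convert to K: 205.9091 + 273.15 = 479.06 K
T = 479.06 K


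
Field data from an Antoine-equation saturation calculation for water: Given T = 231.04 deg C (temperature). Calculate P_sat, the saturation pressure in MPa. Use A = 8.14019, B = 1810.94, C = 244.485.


P_sat = 10^(A - B/(C + T)) / 760 * 0.101325
P_sat = 10^(8.14019 - 1810.94/(244.485 + 231.04)) / 760 * 0.101325
P_sat = 2.8628 MPa


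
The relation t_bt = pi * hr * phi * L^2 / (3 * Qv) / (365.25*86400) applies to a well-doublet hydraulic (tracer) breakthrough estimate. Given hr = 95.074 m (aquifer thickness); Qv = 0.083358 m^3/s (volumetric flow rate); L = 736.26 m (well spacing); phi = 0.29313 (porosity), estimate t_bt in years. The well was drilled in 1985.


t_bt = pi * hr * phi * L^2 / (3 * Qv) / (365.25*86400)
t_bt = pi * 95.074 * 0.29313 * 736.26^2 / (3 * 0.083358) / (365.25*86400)
t_bt = 6.0140 years


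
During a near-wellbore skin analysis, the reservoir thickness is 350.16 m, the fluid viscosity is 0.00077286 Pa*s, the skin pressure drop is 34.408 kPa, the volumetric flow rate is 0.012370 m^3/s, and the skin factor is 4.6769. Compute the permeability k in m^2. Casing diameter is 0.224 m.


k = S*q*mu / (2*pi*dP_s*1000*hr)
k = 4.6769*0.012370*0.00077286 / (2*pi*34.408*1000*350.16)
k = 5.9064e-13 m^2


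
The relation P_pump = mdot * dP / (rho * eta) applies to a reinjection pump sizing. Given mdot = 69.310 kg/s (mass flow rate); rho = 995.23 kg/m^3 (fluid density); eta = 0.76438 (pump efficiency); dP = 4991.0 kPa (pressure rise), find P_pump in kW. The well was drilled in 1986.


P_pump = mdot * dP / (rho * eta)
P_pump = 69.310 * 4991.0 / (995.23 * 0.76438)
P_pump = 454.73 kW


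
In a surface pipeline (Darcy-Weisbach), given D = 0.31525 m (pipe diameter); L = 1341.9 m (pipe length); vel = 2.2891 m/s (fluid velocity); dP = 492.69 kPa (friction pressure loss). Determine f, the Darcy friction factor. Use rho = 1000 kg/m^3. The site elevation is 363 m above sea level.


f = dP*1000 / ((L/D)*(rho*vel^2/2))
f = 492.69*1000 / ((1341.9/0.31525)*(1000*2.2891^2/2))
f = 0.044178


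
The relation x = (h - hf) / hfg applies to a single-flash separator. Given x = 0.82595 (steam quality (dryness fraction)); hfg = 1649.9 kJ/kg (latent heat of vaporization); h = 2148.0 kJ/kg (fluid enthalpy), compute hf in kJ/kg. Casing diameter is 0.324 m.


hf = h - x * hfg
hf = 2148.0 - 0.82595 * 1649.9
hf = 785.27 kJ/kg


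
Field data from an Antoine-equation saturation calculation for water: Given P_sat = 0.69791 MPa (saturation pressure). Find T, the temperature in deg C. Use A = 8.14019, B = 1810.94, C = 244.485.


T = B / (A - log10(P_sat * 760 / 0.101325)) - C
T = 1810.94 / (8.14019 - log10(0.69791 * 760 / 0.101325)) - 244.485
T = 165.11 deg C


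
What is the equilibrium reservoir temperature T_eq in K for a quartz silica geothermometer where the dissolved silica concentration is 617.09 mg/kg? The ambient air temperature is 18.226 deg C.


T_eq = 1309 / (5.19 - log10(SiO2)) - 273.15
T_eq = 1309 / (5.19 - log10(617.09)) - 273.15
T_eq = 272.3459 deg C
Convert to K: 272.3459 + 273.15 = 545.50 K
T_eq = 545.50 K


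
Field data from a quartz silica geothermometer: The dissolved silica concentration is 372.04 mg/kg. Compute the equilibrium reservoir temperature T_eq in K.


T_eq = 1309 / (5.19 - log10(SiO2)) - 273.15
T_eq = 1309 / (5.19 - log10(372.04)) - 273.15
T_eq = 226.5808 deg C
Convert to K: 226.5808 + 273.15 = 499.73 K
T_eq = 499.73 K
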